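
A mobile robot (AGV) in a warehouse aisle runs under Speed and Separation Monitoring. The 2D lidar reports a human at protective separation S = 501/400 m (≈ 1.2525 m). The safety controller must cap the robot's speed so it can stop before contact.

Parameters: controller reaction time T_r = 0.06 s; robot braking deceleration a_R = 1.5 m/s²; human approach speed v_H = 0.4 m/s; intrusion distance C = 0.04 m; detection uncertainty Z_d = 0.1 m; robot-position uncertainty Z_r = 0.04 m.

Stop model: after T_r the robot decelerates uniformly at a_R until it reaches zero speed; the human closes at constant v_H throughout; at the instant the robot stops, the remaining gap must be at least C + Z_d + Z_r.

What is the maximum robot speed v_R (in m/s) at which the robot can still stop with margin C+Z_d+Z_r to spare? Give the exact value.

v_R_max = 27/20 m/s = 1.3500 m/s

at the boundary: (1/3)·v² + (49/150)·v + (-2097/2000) = 0
  disc = (49/150)² − 4·(1/3)·(-2097/2000) = 8464/5625 ; √disc = 92/75
  v_R = (−(49/150) + 92/75) / (2·(1/3)) = 27/20 m/s
check:
T_s = v_R/a_R = (27/20)/(3/2) = 0.9000 s
robot in T_r: 1.3500·0.0600 = 0.0810 m
robot under decel: 1.3500²/(2·1.5000) = 0.6075 m
human over T_r+T_s: 0.4000·(0.0600+0.9000) = 0.3840 m
C+Z_d+Z_r = 0.0400+0.1000+0.0400 = 0.1800 m
sum ≈ 0.0810+0.6075+0.3840+0.1800 ≈ 1.2525 m = S ✓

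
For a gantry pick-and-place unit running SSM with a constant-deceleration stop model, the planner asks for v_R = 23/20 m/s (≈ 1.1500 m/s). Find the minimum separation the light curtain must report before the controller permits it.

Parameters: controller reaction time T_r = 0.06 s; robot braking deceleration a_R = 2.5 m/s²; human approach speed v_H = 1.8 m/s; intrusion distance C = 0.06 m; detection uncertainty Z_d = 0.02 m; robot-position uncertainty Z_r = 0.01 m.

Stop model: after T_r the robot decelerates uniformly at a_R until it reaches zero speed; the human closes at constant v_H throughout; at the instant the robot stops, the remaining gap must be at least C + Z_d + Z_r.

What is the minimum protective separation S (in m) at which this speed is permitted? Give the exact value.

S_min = 2719/2000 m = 1.3595 m

braking lasts T_s = (23/20)/(5/2) = 0.4600 s
reaction-phase robot travel = 1.1500·0.0600 = 0.0690 m
braking distance = 1.1500²/(2·2.5000) = 0.2645 m
person approaches 1.8000·(0.0600+0.4600) = 0.9360 m
C+Z_d+Z_r = 0.0600+0.0200+0.0100 = 0.0900 m
S_min ≈ 0.0690+0.2645+0.9360+0.0900  ⇒  S_min = 2719/2000 m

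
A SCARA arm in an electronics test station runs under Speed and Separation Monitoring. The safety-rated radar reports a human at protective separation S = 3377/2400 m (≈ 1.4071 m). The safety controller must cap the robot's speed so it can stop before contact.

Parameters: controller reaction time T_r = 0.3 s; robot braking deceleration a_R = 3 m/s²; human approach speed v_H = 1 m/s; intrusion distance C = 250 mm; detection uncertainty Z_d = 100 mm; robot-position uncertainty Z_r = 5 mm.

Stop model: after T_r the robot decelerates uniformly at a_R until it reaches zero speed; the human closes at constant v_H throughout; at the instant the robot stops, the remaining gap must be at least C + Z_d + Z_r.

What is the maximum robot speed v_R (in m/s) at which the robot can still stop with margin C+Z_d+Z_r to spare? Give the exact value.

at the boundary: (1/6)·v² + (19/30)·v + (-361/480) = 0
  disc = (19/30)² − 4·(1/6)·(-361/480) = 361/400 ; √disc = 19/20
  v_R = (−(19/30) + 19/20) / (2·(1/6)) = 19/20 m/s
check:
braking lasts T_s = (19/20)/3 = 0.3167 s
robot covers v_R·T_r = 0.9500·0.3000 = 0.2850 m before braking
braking distance = 0.9500²/(2·3.0000) = 0.1504 m
human closes 1.0000·0.6167 = 0.6167 m
margins: 0.2500+0.1000+0.0050 = 0.3550 m
sum ≈ 0.2850+0.1504+0.6167+0.3550 ≈ 1.4071 m = S ✓

v_R_max = 19/20 m/s = 0.9500 m/s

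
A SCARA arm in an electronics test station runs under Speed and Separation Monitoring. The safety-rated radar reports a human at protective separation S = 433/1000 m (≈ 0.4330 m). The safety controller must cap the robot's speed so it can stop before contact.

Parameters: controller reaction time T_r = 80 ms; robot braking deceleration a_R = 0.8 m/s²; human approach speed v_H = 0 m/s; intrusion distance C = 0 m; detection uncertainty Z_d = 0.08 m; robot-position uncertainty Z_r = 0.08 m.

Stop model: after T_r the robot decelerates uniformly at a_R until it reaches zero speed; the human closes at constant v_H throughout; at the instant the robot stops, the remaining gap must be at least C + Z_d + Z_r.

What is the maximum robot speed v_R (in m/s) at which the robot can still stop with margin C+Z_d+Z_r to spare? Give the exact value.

v_R_max = 3/5 m/s = 0.6000 m/s

at the boundary: (5/8)·v² + (2/25)·v + (-273/1000) = 0
  disc = (2/25)² − 4·(5/8)·(-273/1000) = 6889/10000 ; √disc = 83/100
  v_R = (−(2/25) + 83/100) / (2·(5/8)) = 3/5 m/s
check:
braking lasts T_s = (3/5)/(4/5) = 0.7500 s
robot in T_r: 0.6000·0.0800 = 0.0480 m
robot covers 0.6000·0.7500 − ½·0.8000·0.7500² = 0.2250 m while stopping
human over T_r+T_s: 0.0000·(0.0800+0.7500) = 0.0000 m
residual clearance needed = 0.0000+0.0800+0.0800 = 0.1600 m
sum ≈ 0.0480+0.2250+0.0000+0.1600 ≈ 0.4330 m = S ✓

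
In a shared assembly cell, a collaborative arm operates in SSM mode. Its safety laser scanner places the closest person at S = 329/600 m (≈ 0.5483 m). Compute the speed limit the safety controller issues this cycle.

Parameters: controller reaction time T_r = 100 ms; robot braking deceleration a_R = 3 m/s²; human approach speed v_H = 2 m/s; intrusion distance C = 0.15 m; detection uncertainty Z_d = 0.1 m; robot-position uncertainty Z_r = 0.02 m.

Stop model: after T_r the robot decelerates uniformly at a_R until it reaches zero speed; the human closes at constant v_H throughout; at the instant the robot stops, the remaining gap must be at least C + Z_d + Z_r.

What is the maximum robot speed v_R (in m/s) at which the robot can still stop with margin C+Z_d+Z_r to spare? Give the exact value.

v_R_max = 1/10 m/s = 0.1000 m/s

at the boundary: (1/6)·v² + (23/30)·v + (-47/600) = 0
  disc = (23/30)² − 4·(1/6)·(-47/600) = 16/25 ; √disc = 4/5
  v_R = (−(23/30) + 4/5) / (2·(1/6)) = 1/10 m/s
check:
T_s = v_R/a_R = (1/10)/3 = 0.0333 s
reaction-phase robot travel = 0.1000·0.1000 = 0.0100 m
robot covers 0.1000·0.0333 − ½·3.0000·0.0333² = 0.0017 m while stopping
human over T_r+T_s: 2.0000·(0.1000+0.0333) = 0.2667 m
C+Z_d+Z_r = 0.1500+0.1000+0.0200 = 0.2700 m
sum ≈ 0.0100+0.0017+0.2667+0.2700 ≈ 0.5483 m = S ✓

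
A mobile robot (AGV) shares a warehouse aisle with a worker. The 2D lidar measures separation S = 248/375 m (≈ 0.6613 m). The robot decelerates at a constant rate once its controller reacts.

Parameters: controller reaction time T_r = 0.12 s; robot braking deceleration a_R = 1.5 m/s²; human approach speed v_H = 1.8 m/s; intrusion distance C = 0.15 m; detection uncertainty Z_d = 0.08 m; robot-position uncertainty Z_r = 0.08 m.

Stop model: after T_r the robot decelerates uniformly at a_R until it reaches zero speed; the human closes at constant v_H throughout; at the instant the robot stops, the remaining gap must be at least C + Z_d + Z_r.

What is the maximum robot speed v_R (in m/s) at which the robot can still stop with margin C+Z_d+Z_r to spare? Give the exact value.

v_R_max = 1/10 m/s = 0.1000 m/s

quadratic (1/3)·v² + (33/25)·v + (-203/1500) = 0
  disc = (33/25)² − 4·(1/3)·(-203/1500) = 10816/5625 ; √disc = 104/75
  v_R = (−(33/25) + 104/75) / (2·(1/3)) = 1/10 m/s
check:
braking lasts T_s = (1/10)/(3/2) = 0.0667 s
robot covers v_R·T_r = 0.1000·0.1200 = 0.0120 m before braking
robot covers 0.1000·0.0667 − ½·1.5000·0.0667² = 0.0033 m while stopping
human over T_r+T_s: 1.8000·(0.1200+0.0667) = 0.3360 m
residual clearance needed = 0.1500+0.0800+0.0800 = 0.3100 m
sum ≈ 0.0120+0.0033+0.3360+0.3100 ≈ 0.6613 m = S ✓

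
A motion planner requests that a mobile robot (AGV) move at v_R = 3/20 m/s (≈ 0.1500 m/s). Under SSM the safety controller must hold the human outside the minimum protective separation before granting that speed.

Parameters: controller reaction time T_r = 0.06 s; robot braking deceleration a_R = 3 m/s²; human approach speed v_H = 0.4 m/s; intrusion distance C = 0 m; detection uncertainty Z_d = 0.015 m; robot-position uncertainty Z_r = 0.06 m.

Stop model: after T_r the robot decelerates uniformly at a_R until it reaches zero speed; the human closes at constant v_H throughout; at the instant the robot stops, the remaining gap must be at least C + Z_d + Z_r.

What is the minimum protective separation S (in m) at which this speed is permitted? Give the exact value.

stop time T_s = (3/20)/3 = 0.0500 s
robot in T_r: 0.1500·0.0600 = 0.0090 m
braking distance = 0.1500²/(2·3.0000) = 0.0037 m
person approaches 0.4000·(0.0600+0.0500) = 0.0440 m
residual clearance needed = 0.0000+0.0150+0.0600 = 0.0750 m
S_min ≈ 0.0090+0.0037+0.0440+0.0750  ⇒  S_min = 527/4000 m

S_min = 527/4000 m = 0.1318 m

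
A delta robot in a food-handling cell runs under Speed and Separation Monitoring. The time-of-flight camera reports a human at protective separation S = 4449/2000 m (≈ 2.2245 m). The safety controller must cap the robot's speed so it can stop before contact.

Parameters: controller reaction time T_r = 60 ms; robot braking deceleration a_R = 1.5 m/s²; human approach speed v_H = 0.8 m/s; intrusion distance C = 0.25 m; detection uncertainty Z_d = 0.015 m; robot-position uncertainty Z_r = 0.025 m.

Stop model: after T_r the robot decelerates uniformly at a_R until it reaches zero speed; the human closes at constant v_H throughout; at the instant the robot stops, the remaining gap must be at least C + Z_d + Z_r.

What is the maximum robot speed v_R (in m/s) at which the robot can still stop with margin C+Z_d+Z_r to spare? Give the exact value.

at the boundary: (1/3)·v² + (89/150)·v + (-3773/2000) = 0
  disc = (89/150)² − 4·(1/3)·(-3773/2000) = 16129/5625 ; √disc = 127/75
  v_R = (−(89/150) + 127/75) / (2·(1/3)) = 33/20 m/s
check:
stop time T_s = (33/20)/(3/2) = 1.1000 s
robot covers v_R·T_r = 1.6500·0.0600 = 0.0990 m before braking
braking distance = 1.6500²/(2·1.5000) = 0.9075 m
person approaches 0.8000·(0.0600+1.1000) = 0.9280 m
C+Z_d+Z_r = 0.2500+0.0150+0.0250 = 0.2900 m
sum ≈ 0.0990+0.9075+0.9280+0.2900 ≈ 2.2245 m = S ✓

v_R_max = 33/20 m/s = 1.6500 m/s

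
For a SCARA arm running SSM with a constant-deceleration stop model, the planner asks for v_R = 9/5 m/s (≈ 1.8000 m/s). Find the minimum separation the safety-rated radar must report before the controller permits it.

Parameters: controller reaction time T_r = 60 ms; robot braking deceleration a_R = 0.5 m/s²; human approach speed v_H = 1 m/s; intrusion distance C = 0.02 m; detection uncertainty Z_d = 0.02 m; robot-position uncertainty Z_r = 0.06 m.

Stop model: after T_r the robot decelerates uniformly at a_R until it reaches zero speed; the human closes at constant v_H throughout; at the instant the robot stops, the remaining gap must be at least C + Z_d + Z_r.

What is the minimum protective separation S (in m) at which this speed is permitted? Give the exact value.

T_s = v_R/a_R = (9/5)/(1/2) = 3.6000 s
reaction-phase robot travel = 1.8000·0.0600 = 0.1080 m
robot under decel: 1.8000²/(2·0.5000) = 3.2400 m
human closes 1.0000·3.6600 = 3.6600 m
margins: 0.0200+0.0200+0.0600 = 0.1000 m
S_min ≈ 0.1080+3.2400+3.6600+0.1000  ⇒  S_min = 1777/250 m

S_min = 1777/250 m = 7.1080 m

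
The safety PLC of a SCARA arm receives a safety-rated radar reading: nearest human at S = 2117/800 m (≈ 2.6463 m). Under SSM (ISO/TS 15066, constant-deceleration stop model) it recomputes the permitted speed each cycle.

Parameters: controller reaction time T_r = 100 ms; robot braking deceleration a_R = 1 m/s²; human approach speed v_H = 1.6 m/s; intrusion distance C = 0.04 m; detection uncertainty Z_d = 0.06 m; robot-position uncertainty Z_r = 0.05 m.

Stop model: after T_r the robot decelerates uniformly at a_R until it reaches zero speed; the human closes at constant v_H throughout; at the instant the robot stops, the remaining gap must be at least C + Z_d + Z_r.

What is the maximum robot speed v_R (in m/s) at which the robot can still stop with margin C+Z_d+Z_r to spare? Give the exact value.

v_R_max = 21/20 m/s = 1.0500 m/s

at the boundary: (1/2)·v² + (17/10)·v + (-1869/800) = 0
  disc = (17/10)² − 4·(1/2)·(-1869/800) = 121/16 ; √disc = 11/4
  v_R = (−(17/10) + 11/4) / (2·(1/2)) = 21/20 m/s
check:
stop time T_s = (21/20)/1 = 1.0500 s
reaction-phase robot travel = 1.0500·0.1000 = 0.1050 m
robot under decel: 1.0500²/(2·1.0000) = 0.5513 m
human over T_r+T_s: 1.6000·(0.1000+1.0500) = 1.8400 m
C+Z_d+Z_r = 0.0400+0.0600+0.0500 = 0.1500 m
sum ≈ 0.1050+0.5513+1.8400+0.1500 ≈ 2.6463 m = S ✓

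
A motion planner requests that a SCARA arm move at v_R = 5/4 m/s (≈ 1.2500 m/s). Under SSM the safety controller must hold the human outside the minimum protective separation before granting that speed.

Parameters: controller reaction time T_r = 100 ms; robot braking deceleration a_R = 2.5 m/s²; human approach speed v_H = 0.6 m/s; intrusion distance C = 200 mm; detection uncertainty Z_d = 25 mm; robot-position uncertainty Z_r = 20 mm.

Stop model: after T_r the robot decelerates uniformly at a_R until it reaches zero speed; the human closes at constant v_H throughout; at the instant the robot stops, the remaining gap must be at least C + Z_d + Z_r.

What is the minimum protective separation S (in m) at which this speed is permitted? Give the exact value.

stop time T_s = (5/4)/(5/2) = 0.5000 s
robot in T_r: 1.2500·0.1000 = 0.1250 m
robot under decel: 1.2500²/(2·2.5000) = 0.3125 m
human over T_r+T_s: 0.6000·(0.1000+0.5000) = 0.3600 m
C+Z_d+Z_r = 0.2000+0.0250+0.0200 = 0.2450 m
S_min ≈ 0.1250+0.3125+0.3600+0.2450  ⇒  S_min = 417/400 m

S_min = 417/400 m = 1.0425 m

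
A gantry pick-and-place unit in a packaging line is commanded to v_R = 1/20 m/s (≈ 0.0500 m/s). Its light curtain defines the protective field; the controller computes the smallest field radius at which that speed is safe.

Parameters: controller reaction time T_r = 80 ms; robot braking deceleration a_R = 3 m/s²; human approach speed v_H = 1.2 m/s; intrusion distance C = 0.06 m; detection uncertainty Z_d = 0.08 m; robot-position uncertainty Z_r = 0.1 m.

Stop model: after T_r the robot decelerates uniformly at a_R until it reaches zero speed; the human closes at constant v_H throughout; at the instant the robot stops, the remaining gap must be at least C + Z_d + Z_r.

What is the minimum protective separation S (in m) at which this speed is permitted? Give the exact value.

T_s = v_R/a_R = (1/20)/3 = 0.0167 s
reaction-phase robot travel = 0.0500·0.0800 = 0.0040 m
robot under decel: 0.0500²/(2·3.0000) = 0.0004 m
human closes 1.2000·0.0967 = 0.1160 m
C+Z_d+Z_r = 0.0600+0.0800+0.1000 = 0.2400 m
S_min ≈ 0.0040+0.0004+0.1160+0.2400  ⇒  S_min = 173/480 m

S_min = 173/480 m = 0.3604 m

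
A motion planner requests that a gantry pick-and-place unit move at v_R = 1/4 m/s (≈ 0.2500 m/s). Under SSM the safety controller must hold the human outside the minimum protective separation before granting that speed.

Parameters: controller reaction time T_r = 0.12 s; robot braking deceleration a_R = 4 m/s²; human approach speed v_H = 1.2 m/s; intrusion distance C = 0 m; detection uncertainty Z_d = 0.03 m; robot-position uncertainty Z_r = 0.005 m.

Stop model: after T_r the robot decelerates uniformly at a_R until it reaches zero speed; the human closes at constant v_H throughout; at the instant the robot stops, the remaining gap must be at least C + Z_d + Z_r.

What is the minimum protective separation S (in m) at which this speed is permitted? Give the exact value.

stop time T_s = (1/4)/4 = 0.0625 s
robot in T_r: 0.2500·0.1200 = 0.0300 m
robot covers 0.2500·0.0625 − ½·4.0000·0.0625² = 0.0078 m while stopping
human over T_r+T_s: 1.2000·(0.1200+0.0625) = 0.2190 m
residual clearance needed = 0.0000+0.0300+0.0050 = 0.0350 m
S_min ≈ 0.0300+0.0078+0.2190+0.0350  ⇒  S_min = 4669/16000 m

S_min = 4669/16000 m = 0.2918 m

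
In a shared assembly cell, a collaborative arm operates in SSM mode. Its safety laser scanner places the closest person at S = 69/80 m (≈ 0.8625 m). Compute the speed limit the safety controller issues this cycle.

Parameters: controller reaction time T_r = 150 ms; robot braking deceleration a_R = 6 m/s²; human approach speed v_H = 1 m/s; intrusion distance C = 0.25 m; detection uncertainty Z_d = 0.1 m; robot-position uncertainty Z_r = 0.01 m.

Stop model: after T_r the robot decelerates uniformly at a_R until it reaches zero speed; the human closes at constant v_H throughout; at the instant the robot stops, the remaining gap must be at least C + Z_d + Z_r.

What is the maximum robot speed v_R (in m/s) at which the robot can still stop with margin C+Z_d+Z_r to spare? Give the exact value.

at the boundary: (1/12)·v² + (19/60)·v + (-141/400) = 0
  disc = (19/60)² − 4·(1/12)·(-141/400) = 49/225 ; √disc = 7/15
  v_R = (−(19/60) + 7/15) / (2·(1/12)) = 9/10 m/s
check:
stop time T_s = (9/10)/6 = 0.1500 s
robot in T_r: 0.9000·0.1500 = 0.1350 m
braking distance = 0.9000²/(2·6.0000) = 0.0675 m
human over T_r+T_s: 1.0000·(0.1500+0.1500) = 0.3000 m
margins: 0.2500+0.1000+0.0100 = 0.3600 m
sum ≈ 0.1350+0.0675+0.3000+0.3600 ≈ 0.8625 m = S ✓

v_R_max = 9/10 m/s = 0.9000 m/s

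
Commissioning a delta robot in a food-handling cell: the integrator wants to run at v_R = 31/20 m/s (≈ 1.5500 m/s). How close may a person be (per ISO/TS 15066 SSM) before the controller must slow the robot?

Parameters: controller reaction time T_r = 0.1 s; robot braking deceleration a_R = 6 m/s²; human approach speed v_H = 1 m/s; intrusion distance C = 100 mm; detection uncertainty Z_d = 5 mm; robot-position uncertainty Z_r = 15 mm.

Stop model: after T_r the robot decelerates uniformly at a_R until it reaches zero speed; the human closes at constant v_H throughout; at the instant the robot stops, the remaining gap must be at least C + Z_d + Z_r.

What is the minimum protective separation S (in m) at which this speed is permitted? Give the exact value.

stop time T_s = (31/20)/6 = 0.2583 s
robot covers v_R·T_r = 1.5500·0.1000 = 0.1550 m before braking
robot covers 1.5500·0.2583 − ½·6.0000·0.2583² = 0.2002 m while stopping
person approaches 1.0000·(0.1000+0.2583) = 0.3583 m
C+Z_d+Z_r = 0.1000+0.0050+0.0150 = 0.1200 m
S_min ≈ 0.1550+0.2002+0.3583+0.1200  ⇒  S_min = 4001/4800 m

S_min = 4001/4800 m = 0.8335 m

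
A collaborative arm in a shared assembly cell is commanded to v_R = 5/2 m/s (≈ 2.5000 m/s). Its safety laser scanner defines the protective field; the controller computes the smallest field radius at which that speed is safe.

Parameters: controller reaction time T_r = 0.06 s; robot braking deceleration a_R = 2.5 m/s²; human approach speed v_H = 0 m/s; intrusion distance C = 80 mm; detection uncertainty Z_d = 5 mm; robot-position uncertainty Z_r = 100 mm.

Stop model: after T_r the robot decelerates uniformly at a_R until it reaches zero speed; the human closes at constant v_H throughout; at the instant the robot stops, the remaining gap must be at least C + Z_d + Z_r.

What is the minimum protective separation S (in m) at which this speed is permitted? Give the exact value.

S_min = 317/200 m = 1.5850 m

stop time T_s = (5/2)/(5/2) = 1.0000 s
reaction-phase robot travel = 2.5000·0.0600 = 0.1500 m
robot covers 2.5000·1.0000 − ½·2.5000·1.0000² = 1.2500 m while stopping
human closes 0.0000·1.0600 = 0.0000 m
residual clearance needed = 0.0800+0.0050+0.1000 = 0.1850 m
S_min ≈ 0.1500+1.2500+0.0000+0.1850  ⇒  S_min = 317/200 m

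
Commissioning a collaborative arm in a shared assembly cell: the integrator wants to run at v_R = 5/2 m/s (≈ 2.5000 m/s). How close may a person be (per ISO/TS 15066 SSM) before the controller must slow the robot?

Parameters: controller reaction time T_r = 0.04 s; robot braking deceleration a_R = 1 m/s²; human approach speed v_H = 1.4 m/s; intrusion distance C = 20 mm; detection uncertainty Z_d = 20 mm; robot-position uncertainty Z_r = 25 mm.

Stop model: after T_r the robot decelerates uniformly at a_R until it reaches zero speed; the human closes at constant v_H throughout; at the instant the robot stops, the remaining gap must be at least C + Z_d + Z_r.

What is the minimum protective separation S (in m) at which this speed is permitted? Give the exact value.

braking lasts T_s = (5/2)/1 = 2.5000 s
reaction-phase robot travel = 2.5000·0.0400 = 0.1000 m
robot under decel: 2.5000²/(2·1.0000) = 3.1250 m
person approaches 1.4000·(0.0400+2.5000) = 3.5560 m
C+Z_d+Z_r = 0.0200+0.0200+0.0250 = 0.0650 m
S_min ≈ 0.1000+3.1250+3.5560+0.0650  ⇒  S_min = 3423/500 m

S_min = 3423/500 m = 6.8460 m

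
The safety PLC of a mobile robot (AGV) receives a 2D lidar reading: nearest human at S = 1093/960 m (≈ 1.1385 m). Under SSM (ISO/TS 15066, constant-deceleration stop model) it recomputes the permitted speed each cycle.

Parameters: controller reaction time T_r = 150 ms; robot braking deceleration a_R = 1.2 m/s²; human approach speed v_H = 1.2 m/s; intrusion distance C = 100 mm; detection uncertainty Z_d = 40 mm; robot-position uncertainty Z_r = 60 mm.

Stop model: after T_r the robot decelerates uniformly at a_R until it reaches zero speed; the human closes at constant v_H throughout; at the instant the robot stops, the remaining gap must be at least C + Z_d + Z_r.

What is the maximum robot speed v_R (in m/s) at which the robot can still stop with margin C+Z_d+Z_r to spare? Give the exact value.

at the boundary: (5/12)·v² + (23/20)·v + (-3641/4800) = 0
  disc = (23/20)² − 4·(5/12)·(-3641/4800) = 37249/14400 ; √disc = 193/120
  v_R = (−(23/20) + 193/120) / (2·(5/12)) = 11/20 m/s
check:
T_s = v_R/a_R = (11/20)/(6/5) = 0.4583 s
robot covers v_R·T_r = 0.5500·0.1500 = 0.0825 m before braking
robot covers 0.5500·0.4583 − ½·1.2000·0.4583² = 0.1260 m while stopping
human over T_r+T_s: 1.2000·(0.1500+0.4583) = 0.7300 m
residual clearance needed = 0.1000+0.0400+0.0600 = 0.2000 m
sum ≈ 0.0825+0.1260+0.7300+0.2000 ≈ 1.1385 m = S ✓

v_R_max = 11/20 m/s = 0.5500 m/s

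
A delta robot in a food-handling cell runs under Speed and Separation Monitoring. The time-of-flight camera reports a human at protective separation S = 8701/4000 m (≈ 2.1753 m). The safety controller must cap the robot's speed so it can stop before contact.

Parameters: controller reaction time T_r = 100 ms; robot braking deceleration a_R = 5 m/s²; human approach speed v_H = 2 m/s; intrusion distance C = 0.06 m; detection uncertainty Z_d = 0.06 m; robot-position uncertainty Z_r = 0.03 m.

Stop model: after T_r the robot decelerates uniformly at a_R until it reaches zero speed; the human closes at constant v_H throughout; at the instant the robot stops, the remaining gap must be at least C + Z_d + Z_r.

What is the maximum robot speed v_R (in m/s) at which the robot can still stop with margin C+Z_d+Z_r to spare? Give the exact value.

quadratic (1/10)·v² + (1/2)·v + (-7301/4000) = 0
  disc = (1/2)² − 4·(1/10)·(-7301/4000) = 9801/10000 ; √disc = 99/100
  v_R = (−(1/2) + 99/100) / (2·(1/10)) = 49/20 m/s
check:
T_s = v_R/a_R = (49/20)/5 = 0.4900 s
robot covers v_R·T_r = 2.4500·0.1000 = 0.2450 m before braking
braking distance = 2.4500²/(2·5.0000) = 0.6002 m
human over T_r+T_s: 2.0000·(0.1000+0.4900) = 1.1800 m
margins: 0.0600+0.0600+0.0300 = 0.1500 m
sum ≈ 0.2450+0.6002+1.1800+0.1500 ≈ 2.1753 m = S ✓

v_R_max = 49/20 m/s = 2.4500 m/s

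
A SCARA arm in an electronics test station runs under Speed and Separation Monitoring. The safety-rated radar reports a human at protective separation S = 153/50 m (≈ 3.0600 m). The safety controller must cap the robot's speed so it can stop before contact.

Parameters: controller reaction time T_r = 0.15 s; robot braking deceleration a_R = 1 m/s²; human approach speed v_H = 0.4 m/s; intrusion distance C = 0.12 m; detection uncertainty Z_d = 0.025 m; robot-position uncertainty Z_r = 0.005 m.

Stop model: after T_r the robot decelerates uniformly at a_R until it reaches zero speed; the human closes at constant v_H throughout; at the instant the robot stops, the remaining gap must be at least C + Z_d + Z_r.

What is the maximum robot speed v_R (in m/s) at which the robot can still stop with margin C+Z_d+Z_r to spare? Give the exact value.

at the boundary: (1/2)·v² + (11/20)·v + (-57/20) = 0
  disc = (11/20)² − 4·(1/2)·(-57/20) = 2401/400 ; √disc = 49/20
  v_R = (−(11/20) + 49/20) / (2·(1/2)) = 19/10 m/s
check:
stop time T_s = (19/10)/1 = 1.9000 s
reaction-phase robot travel = 1.9000·0.1500 = 0.2850 m
robot under decel: 1.9000²/(2·1.0000) = 1.8050 m
person approaches 0.4000·(0.1500+1.9000) = 0.8200 m
residual clearance needed = 0.1200+0.0250+0.0050 = 0.1500 m
sum ≈ 0.2850+1.8050+0.8200+0.1500 ≈ 3.0600 m = S ✓

v_R_max = 19/10 m/s = 1.9000 m/s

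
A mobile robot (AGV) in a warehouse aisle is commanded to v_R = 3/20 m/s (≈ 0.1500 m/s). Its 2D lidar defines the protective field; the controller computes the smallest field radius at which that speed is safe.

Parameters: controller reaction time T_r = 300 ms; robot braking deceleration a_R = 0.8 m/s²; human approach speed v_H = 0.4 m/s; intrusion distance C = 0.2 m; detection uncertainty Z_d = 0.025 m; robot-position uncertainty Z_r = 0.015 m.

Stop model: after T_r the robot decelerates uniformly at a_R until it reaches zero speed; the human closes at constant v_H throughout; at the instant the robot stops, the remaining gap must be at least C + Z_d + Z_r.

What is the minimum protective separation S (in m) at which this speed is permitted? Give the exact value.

S_min = 1581/3200 m = 0.4941 m

braking lasts T_s = (3/20)/(4/5) = 0.1875 s
robot in T_r: 0.1500·0.3000 = 0.0450 m
robot under decel: 0.1500²/(2·0.8000) = 0.0141 m
person approaches 0.4000·(0.3000+0.1875) = 0.1950 m
margins: 0.2000+0.0250+0.0150 = 0.2400 m
S_min ≈ 0.0450+0.0141+0.1950+0.2400  ⇒  S_min = 1581/3200 m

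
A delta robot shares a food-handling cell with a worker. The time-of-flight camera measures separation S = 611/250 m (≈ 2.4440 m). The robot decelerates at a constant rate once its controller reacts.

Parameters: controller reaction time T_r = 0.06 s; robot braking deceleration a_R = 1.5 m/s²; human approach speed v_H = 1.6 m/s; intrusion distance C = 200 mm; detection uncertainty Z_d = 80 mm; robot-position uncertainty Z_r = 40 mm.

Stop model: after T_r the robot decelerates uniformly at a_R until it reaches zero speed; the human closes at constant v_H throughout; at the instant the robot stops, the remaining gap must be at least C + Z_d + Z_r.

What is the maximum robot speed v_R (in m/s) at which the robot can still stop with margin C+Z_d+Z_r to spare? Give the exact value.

v_R_max = 13/10 m/s = 1.3000 m/s

quadratic (1/3)·v² + (169/150)·v + (-507/250) = 0
  disc = (169/150)² − 4·(1/3)·(-507/250) = 89401/22500 ; √disc = 299/150
  v_R = (−(169/150) + 299/150) / (2·(1/3)) = 13/10 m/s
check:
T_s = v_R/a_R = (13/10)/(3/2) = 0.8667 s
robot in T_r: 1.3000·0.0600 = 0.0780 m
robot under decel: 1.3000²/(2·1.5000) = 0.5633 m
human over T_r+T_s: 1.6000·(0.0600+0.8667) = 1.4827 m
C+Z_d+Z_r = 0.2000+0.0800+0.0400 = 0.3200 m
sum ≈ 0.0780+0.5633+1.4827+0.3200 ≈ 2.4440 m = S ✓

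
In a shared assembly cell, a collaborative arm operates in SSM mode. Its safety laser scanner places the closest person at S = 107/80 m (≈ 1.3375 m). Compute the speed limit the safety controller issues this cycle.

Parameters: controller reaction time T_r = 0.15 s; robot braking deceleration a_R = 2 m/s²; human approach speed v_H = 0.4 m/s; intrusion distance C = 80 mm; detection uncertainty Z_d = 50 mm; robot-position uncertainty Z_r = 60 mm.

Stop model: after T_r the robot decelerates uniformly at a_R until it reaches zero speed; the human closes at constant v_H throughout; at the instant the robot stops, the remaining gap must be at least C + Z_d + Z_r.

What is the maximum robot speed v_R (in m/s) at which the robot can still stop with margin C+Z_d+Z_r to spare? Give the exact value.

v_R_max = 3/2 m/s = 1.5000 m/s

quadratic (1/4)·v² + (7/20)·v + (-87/80) = 0
  disc = (7/20)² − 4·(1/4)·(-87/80) = 121/100 ; √disc = 11/10
  v_R = (−(7/20) + 11/10) / (2·(1/4)) = 3/2 m/s
check:
T_s = v_R/a_R = (3/2)/2 = 0.7500 s
robot in T_r: 1.5000·0.1500 = 0.2250 m
braking distance = 1.5000²/(2·2.0000) = 0.5625 m
person approaches 0.4000·(0.1500+0.7500) = 0.3600 m
C+Z_d+Z_r = 0.0800+0.0500+0.0600 = 0.1900 m
sum ≈ 0.2250+0.5625+0.3600+0.1900 ≈ 1.3375 m = S ✓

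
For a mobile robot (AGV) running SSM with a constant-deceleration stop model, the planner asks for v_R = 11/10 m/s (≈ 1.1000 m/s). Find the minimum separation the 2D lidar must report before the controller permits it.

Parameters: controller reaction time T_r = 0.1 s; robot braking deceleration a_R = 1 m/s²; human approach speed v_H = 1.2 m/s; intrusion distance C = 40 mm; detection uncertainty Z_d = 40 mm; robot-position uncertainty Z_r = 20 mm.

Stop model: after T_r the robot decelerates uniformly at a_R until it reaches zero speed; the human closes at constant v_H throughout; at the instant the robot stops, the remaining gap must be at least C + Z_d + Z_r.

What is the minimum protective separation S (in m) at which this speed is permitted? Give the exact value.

T_s = v_R/a_R = (11/10)/1 = 1.1000 s
reaction-phase robot travel = 1.1000·0.1000 = 0.1100 m
braking distance = 1.1000²/(2·1.0000) = 0.6050 m
human over T_r+T_s: 1.2000·(0.1000+1.1000) = 1.4400 m
residual clearance needed = 0.0400+0.0400+0.0200 = 0.1000 m
S_min ≈ 0.1100+0.6050+1.4400+0.1000  ⇒  S_min = 451/200 m

S_min = 451/200 m = 2.2550 m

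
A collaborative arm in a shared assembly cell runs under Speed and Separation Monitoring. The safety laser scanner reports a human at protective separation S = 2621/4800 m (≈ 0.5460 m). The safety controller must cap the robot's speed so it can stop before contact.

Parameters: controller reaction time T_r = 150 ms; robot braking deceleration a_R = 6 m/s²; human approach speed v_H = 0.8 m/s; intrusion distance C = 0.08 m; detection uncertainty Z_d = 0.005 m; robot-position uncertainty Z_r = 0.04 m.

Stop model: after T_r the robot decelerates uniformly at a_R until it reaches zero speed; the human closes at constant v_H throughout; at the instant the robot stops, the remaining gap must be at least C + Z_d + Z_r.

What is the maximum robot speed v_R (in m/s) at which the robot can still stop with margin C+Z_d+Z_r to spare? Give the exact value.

collect terms ⇒ (1/12)·v_R² + (17/60)·v_R + (-289/960) = 0
  disc = (17/60)² − 4·(1/12)·(-289/960) = 289/1600 ; √disc = 17/40
  v_R = (−(17/60) + 17/40) / (2·(1/12)) = 17/20 m/s
check:
braking lasts T_s = (17/20)/6 = 0.1417 s
robot covers v_R·T_r = 0.8500·0.1500 = 0.1275 m before braking
robot covers 0.8500·0.1417 − ½·6.0000·0.1417² = 0.0602 m while stopping
human closes 0.8000·0.2917 = 0.2333 m
C+Z_d+Z_r = 0.0800+0.0050+0.0400 = 0.1250 m
sum ≈ 0.1275+0.0602+0.2333+0.1250 ≈ 0.5460 m = S ✓

v_R_max = 17/20 m/s = 0.8500 m/s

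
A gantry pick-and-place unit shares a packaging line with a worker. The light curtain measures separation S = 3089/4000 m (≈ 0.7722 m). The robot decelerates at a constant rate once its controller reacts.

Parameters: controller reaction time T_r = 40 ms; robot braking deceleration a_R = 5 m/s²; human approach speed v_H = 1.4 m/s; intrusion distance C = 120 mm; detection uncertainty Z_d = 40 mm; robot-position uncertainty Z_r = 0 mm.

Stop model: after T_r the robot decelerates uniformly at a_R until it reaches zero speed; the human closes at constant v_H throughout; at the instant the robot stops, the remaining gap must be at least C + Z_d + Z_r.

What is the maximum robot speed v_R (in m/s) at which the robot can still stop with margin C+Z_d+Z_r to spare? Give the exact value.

v_R_max = 5/4 m/s = 1.2500 m/s

at the boundary: (1/10)·v² + (8/25)·v + (-89/160) = 0
  disc = (8/25)² − 4·(1/10)·(-89/160) = 3249/10000 ; √disc = 57/100
  v_R = (−(8/25) + 57/100) / (2·(1/10)) = 5/4 m/s
check:
stop time T_s = (5/4)/5 = 0.2500 s
reaction-phase robot travel = 1.2500·0.0400 = 0.0500 m
robot covers 1.2500·0.2500 − ½·5.0000·0.2500² = 0.1562 m while stopping
human over T_r+T_s: 1.4000·(0.0400+0.2500) = 0.4060 m
margins: 0.1200+0.0400+0.0000 = 0.1600 m
sum ≈ 0.0500+0.1562+0.4060+0.1600 ≈ 0.7722 m = S ✓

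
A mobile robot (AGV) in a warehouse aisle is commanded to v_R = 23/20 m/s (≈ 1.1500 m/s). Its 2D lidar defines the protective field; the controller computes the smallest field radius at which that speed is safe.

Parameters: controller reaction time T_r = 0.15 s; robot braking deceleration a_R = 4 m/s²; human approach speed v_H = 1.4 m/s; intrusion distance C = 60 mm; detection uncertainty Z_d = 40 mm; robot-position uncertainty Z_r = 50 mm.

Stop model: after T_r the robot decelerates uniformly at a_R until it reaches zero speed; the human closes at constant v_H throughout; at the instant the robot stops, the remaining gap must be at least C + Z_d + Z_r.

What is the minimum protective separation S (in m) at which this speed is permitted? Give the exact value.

stop time T_s = (23/20)/4 = 0.2875 s
reaction-phase robot travel = 1.1500·0.1500 = 0.1725 m
robot covers 1.1500·0.2875 − ½·4.0000·0.2875² = 0.1653 m while stopping
human over T_r+T_s: 1.4000·(0.1500+0.2875) = 0.6125 m
C+Z_d+Z_r = 0.0600+0.0400+0.0500 = 0.1500 m
S_min ≈ 0.1725+0.1653+0.6125+0.1500  ⇒  S_min = 3521/3200 m

S_min = 3521/3200 m = 1.1003 m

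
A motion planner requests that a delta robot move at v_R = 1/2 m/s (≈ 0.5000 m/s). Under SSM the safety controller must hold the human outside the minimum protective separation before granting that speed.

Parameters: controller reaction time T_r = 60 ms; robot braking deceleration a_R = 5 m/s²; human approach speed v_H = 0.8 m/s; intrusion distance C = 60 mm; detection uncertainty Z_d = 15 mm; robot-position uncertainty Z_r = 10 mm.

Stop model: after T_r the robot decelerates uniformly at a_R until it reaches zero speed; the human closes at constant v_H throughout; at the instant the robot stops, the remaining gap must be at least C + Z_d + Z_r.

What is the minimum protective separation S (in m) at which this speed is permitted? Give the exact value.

T_s = v_R/a_R = (1/2)/5 = 0.1000 s
robot in T_r: 0.5000·0.0600 = 0.0300 m
braking distance = 0.5000²/(2·5.0000) = 0.0250 m
human over T_r+T_s: 0.8000·(0.0600+0.1000) = 0.1280 m
margins: 0.0600+0.0150+0.0100 = 0.0850 m
S_min ≈ 0.0300+0.0250+0.1280+0.0850  ⇒  S_min = 67/250 m

S_min = 67/250 m = 0.2680 m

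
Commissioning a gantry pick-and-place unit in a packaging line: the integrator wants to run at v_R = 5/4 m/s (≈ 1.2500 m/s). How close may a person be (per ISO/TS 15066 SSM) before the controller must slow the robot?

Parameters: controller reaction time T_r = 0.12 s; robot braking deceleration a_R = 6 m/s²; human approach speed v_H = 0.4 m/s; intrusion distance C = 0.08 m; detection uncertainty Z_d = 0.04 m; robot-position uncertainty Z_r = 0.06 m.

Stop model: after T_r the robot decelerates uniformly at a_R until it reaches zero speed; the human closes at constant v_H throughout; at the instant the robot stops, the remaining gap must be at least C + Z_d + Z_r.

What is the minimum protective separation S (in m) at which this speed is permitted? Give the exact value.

braking lasts T_s = (5/4)/6 = 0.2083 s
robot covers v_R·T_r = 1.2500·0.1200 = 0.1500 m before braking
robot covers 1.2500·0.2083 − ½·6.0000·0.2083² = 0.1302 m while stopping
human closes 0.4000·0.3283 = 0.1313 m
C+Z_d+Z_r = 0.0800+0.0400+0.0600 = 0.1800 m
S_min ≈ 0.1500+0.1302+0.1313+0.1800  ⇒  S_min = 14197/24000 m

S_min = 14197/24000 m = 0.5915 m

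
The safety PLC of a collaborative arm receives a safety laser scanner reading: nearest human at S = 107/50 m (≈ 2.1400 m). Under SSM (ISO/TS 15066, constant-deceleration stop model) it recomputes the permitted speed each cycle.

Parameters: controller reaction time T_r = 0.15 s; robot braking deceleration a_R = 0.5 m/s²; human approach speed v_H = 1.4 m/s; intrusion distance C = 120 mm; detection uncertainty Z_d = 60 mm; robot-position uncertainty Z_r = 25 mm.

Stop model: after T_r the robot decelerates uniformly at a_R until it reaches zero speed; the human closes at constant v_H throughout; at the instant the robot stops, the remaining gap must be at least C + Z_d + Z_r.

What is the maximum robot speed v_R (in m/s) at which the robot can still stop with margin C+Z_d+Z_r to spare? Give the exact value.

collect terms ⇒ (1)·v_R² + (59/20)·v_R + (-69/40) = 0
  disc = (59/20)² − 4·(1)·(-69/40) = 6241/400 ; √disc = 79/20
  v_R = (−(59/20) + 79/20) / (2·(1)) = 1/2 m/s
check:
braking lasts T_s = (1/2)/(1/2) = 1.0000 s
robot in T_r: 0.5000·0.1500 = 0.0750 m
robot covers 0.5000·1.0000 − ½·0.5000·1.0000² = 0.2500 m while stopping
person approaches 1.4000·(0.1500+1.0000) = 1.6100 m
margins: 0.1200+0.0600+0.0250 = 0.2050 m
sum ≈ 0.0750+0.2500+1.6100+0.2050 ≈ 2.1400 m = S ✓

v_R_max = 1/2 m/s = 0.5000 m/s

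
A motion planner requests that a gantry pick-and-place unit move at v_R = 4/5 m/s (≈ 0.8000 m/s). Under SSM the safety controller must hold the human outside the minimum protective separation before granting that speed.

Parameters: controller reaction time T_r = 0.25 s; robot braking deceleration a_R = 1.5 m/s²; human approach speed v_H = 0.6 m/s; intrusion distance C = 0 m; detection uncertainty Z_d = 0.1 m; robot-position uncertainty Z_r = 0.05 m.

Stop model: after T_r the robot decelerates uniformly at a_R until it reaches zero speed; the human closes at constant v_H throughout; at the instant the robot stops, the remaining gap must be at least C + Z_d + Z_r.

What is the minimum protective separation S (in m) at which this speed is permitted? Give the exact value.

S_min = 31/30 m = 1.0333 m

stop time T_s = (4/5)/(3/2) = 0.5333 s
robot covers v_R·T_r = 0.8000·0.2500 = 0.2000 m before braking
robot covers 0.8000·0.5333 − ½·1.5000·0.5333² = 0.2133 m while stopping
person approaches 0.6000·(0.2500+0.5333) = 0.4700 m
residual clearance needed = 0.0000+0.1000+0.0500 = 0.1500 m
S_min ≈ 0.2000+0.2133+0.4700+0.1500  ⇒  S_min = 31/30 m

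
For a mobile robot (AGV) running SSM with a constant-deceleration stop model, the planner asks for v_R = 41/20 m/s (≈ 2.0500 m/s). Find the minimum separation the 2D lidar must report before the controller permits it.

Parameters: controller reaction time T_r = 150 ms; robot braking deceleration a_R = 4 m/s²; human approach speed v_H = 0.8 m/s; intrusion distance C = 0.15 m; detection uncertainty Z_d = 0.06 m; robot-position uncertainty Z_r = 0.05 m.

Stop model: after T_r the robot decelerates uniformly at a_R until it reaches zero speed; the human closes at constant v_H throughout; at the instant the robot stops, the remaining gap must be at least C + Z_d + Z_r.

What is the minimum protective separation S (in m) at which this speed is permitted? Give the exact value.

S_min = 5193/3200 m = 1.6228 m

stop time T_s = (41/20)/4 = 0.5125 s
robot covers v_R·T_r = 2.0500·0.1500 = 0.3075 m before braking
robot under decel: 2.0500²/(2·4.0000) = 0.5253 m
human closes 0.8000·0.6625 = 0.5300 m
C+Z_d+Z_r = 0.1500+0.0600+0.0500 = 0.2600 m
S_min ≈ 0.3075+0.5253+0.5300+0.2600  ⇒  S_min = 5193/3200 m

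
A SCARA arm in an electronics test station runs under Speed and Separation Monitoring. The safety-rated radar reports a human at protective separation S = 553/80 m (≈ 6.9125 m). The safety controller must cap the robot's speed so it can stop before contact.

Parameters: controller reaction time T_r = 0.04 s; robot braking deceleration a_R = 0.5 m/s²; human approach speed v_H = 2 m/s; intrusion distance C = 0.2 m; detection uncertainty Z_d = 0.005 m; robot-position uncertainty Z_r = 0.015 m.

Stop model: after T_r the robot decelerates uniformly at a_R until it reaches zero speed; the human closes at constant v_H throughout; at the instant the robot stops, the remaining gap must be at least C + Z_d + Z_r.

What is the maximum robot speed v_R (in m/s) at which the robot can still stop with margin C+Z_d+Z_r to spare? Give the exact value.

at the boundary: (1)·v² + (101/25)·v + (-529/80) = 0
  disc = (101/25)² − 4·(1)·(-529/80) = 106929/2500 ; √disc = 327/50
  v_R = (−(101/25) + 327/50) / (2·(1)) = 5/4 m/s
check:
braking lasts T_s = (5/4)/(1/2) = 2.5000 s
reaction-phase robot travel = 1.2500·0.0400 = 0.0500 m
robot covers 1.2500·2.5000 − ½·0.5000·2.5000² = 1.5625 m while stopping
human closes 2.0000·2.5400 = 5.0800 m
residual clearance needed = 0.2000+0.0050+0.0150 = 0.2200 m
sum ≈ 0.0500+1.5625+5.0800+0.2200 ≈ 6.9125 m = S ✓

v_R_max = 5/4 m/s = 1.2500 m/s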